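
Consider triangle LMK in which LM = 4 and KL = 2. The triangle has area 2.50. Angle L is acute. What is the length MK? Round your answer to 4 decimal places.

From area = ½·KL·LM·sin L, we get sin L = 2·area/(KL·LM) ≈ 0.62500.
Taking the acute solution, ∠L ≈ 38.68°.
Law of cosines then gives MK ≈ 2.7404.

2.7404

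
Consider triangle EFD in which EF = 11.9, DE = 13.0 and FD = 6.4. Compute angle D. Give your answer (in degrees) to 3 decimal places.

By the law of cosines, cos D = (FD² + DE² − EF²) / (2·FD·DE) ≈ 0.41076, so ∠D ≈ 65.75°.

∠D ≈ 65.748°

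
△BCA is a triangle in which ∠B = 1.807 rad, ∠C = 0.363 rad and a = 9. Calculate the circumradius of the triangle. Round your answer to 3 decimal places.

R ≈ 5.449

The third angle is ∠A = π − ∠B − ∠C = 0.972 rad.
Law of sines: b = a·sin B/sin A ≈ 10.596.
Law of sines: c = a·sin C/sin A ≈ 3.8699.
Circumradius = a/(2 sin A) ≈ 5.4494.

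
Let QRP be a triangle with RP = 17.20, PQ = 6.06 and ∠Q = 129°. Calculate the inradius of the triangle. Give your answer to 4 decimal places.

r ≈ 1.6657

Law of sines: sin R = PQ·sin Q/RP ≈ 0.27381.
Since RP ≥ PQ, only the acute value applies: ∠R ≈ 15.89°.
Then ∠P = 180° − ∠Q − ∠R ≈ 35.11°.
Law of sines gives QR = RP·sin P/sin Q ≈ 12.729.
Area = ½·RP·PQ·sin P ≈ 29.974.
Semiperimeter s = (17.2+6.06+12.729)/2 = 17.995.
Inradius = area/s = 29.974/17.995 ≈ 1.6657.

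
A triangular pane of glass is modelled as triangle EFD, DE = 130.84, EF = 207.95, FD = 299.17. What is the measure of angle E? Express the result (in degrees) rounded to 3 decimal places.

By the law of cosines, cos E = (DE² + EF² − FD²) / (2·DE·EF) ≈ -0.53551, so ∠E ≈ 122.38°.

∠E ≈ 122.378°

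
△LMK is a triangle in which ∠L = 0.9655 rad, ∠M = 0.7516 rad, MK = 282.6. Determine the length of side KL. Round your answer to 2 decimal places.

234.65

The third angle is ∠K = π − ∠L − ∠M = 1.4245 rad.
Law of sines: KL = MK·sin M/sin L ≈ 234.65.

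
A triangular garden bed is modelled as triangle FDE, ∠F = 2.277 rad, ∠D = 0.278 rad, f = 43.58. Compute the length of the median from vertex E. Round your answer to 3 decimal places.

m_E ≈ 28.668

The third angle is ∠E = π − ∠F − ∠D = 0.587 rad.
Law of sines: d = f·sin D/sin F ≈ 15.719.
Law of sines: e = f·sin E/sin F ≈ 31.706.
Median from E: ½√(2·f² + 2·d² − e²) ≈ 28.668.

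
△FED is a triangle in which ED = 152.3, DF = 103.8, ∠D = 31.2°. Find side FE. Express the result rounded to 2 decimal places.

83.22

By the law of cosines, FE² = ED² + DF² − 2·ED·DF·cos D = 6925.3, so FE ≈ 83.218.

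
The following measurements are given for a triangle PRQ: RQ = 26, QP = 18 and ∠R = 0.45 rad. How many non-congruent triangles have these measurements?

2

RQ·sin R = 26·sin(0.45 rad) ≈ 11.31.
Since RQ sin R < QP < RQ (11.31 < 18 < 26), two triangles exist.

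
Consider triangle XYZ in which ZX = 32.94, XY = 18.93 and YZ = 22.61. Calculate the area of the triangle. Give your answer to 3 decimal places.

Semiperimeter s = (22.61 + 32.94 + 18.93)/2 = 37.24.
Heron's formula: area = √(37.24·14.63·4.3·18.31) ≈ 207.11.

207.112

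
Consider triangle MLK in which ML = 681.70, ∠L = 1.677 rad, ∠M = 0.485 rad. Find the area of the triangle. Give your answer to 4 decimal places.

The third angle is ∠K = π − ∠M − ∠L = 0.980 rad.
Law of sines: LK = ML·sin M/sin K ≈ 382.78.
Law of sines: KM = ML·sin L/sin K ≈ 816.43.
Area = ½·ML·LK·sin L ≈ 1.2974e+05.

129736.8125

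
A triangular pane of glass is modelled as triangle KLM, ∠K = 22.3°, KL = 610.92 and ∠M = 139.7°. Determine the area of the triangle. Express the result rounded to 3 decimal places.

The third angle is ∠L = 180° − ∠M − ∠K = 18.00°.
Law of sines: LM = KL·sin K/sin M ≈ 358.41.
Law of sines: MK = KL·sin L/sin M ≈ 291.88.
Area = ½·KL·LM·sin L ≈ 33831.

area ≈ 33831.364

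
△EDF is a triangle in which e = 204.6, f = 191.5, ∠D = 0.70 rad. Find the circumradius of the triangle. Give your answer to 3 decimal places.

By the law of cosines, d² = f² + e² − 2·f·e·cos D = 18599, so d ≈ 136.38.
Area = ½·f·e·sin D ≈ 12621.
Circumradius = d/(2 sin D) ≈ 105.85.

105.848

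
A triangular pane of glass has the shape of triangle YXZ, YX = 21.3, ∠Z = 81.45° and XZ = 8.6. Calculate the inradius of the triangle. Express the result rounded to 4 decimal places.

r ≈ 3.4897

Law of sines: sin Y = XZ·sin Z/YX ≈ 0.39927.
Since YX ≥ XZ, only the acute value applies: ∠Y ≈ 23.53°.
Then ∠X = 180° − ∠Z − ∠Y ≈ 75.02°.
Law of sines gives ZY = YX·sin X/sin Z ≈ 20.807.
Area = ½·YX·XZ·sin X ≈ 88.476.
Semiperimeter s = (8.6+20.807+21.3)/2 = 25.354.
Inradius = area/s = 88.476/25.354 ≈ 3.4897.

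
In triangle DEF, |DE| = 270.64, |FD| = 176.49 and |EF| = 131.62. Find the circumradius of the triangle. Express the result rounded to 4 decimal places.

R ≈ 159.9584

By the law of cosines, cos D = (|FD|² + |DE|² − |EF|²) / (2·|FD|·|DE|) ≈ 0.91145, so ∠D ≈ 24.29°.
Circumradius = |EF|/(2 sin D) ≈ 159.96.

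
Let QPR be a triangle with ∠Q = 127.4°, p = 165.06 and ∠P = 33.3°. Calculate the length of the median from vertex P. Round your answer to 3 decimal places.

163.239

The third angle is ∠R = 180° − ∠Q − ∠P = 19.30°.
Law of sines: q = p·sin Q/sin P ≈ 238.84.
Law of sines: r = p·sin R/sin P ≈ 99.367.
Median from P: ½√(2·r² + 2·q² − p²) ≈ 163.24.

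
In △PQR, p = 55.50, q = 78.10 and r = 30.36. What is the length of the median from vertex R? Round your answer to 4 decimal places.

Median from R: ½√(2·p² + 2·q² − r²) ≈ 66.026.

m_R ≈ 66.0265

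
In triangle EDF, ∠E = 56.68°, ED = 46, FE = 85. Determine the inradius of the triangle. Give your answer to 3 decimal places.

By the law of cosines, DF² = FE² + ED² − 2·FE·ED·cos E = 5045.4, so DF ≈ 71.031.
Area = ½·FE·ED·sin E ≈ 1633.6.
Semiperimeter s = (71.031+85+46)/2 = 101.02.
Inradius = area/s = 1633.6/101.02 ≈ 16.172.

16.172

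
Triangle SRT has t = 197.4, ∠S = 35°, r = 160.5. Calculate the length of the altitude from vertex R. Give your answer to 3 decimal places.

By the law of cosines, s² = r² + t² − 2·r·t·cos S = 12821, so s ≈ 113.23.
Area = ½·r·t·sin S ≈ 9086.2.
The altitude from R has length 2·area/r ≈ 113.22.

113.224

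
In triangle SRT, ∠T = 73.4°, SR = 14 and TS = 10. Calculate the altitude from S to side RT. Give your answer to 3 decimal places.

h_S ≈ 9.583

Law of sines: sin R = TS·sin T/SR ≈ 0.68452.
Since SR ≥ TS, only the acute value applies: ∠R ≈ 43.20°.
Then ∠S = 180° − ∠T − ∠R ≈ 63.40°.
Law of sines gives RT = SR·sin S/sin T ≈ 13.063.
Area = ½·SR·TS·sin S ≈ 62.592.
The altitude from S has length 2·area/RT ≈ 9.5832.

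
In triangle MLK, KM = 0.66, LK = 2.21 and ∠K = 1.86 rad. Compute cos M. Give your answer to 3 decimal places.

0.520

By the law of cosines, ML² = LK² + KM² − 2·LK·KM·cos K = 6.1517, so ML ≈ 2.4803.
Law of cosines again: cos M = (KM² + ML² − LK²)/(2·KM·ML) ≈ 0.52022, so ∠M ≈ 1.024 rad.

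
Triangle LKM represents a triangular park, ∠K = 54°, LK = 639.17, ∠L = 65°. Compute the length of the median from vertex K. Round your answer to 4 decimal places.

579.8452

The third angle is ∠M = 180° − ∠L − ∠K = 61.00°.
Law of sines: KM = LK·sin L/sin M ≈ 662.33.
Law of sines: ML = LK·sin K/sin M ≈ 591.23.
Median from K: ½√(2·LK² + 2·KM² − ML²) ≈ 579.85.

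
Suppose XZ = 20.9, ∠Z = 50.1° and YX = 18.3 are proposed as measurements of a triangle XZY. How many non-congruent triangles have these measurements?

XZ·sin Z = 20.9·sin(50.1°) ≈ 16.03.
Since XZ sin Z < YX < XZ (16.03 < 18.3 < 20.9), two triangles exist.

2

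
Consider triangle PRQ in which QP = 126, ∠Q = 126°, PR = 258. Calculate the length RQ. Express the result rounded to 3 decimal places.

162.948

Law of sines: sin R = QP·sin Q/PR ≈ 0.39510.
Since PR ≥ QP, only the acute value applies: ∠R ≈ 23.27°.
Then ∠P = 180° − ∠Q − ∠R ≈ 30.73°.
Law of sines gives RQ = PR·sin P/sin Q ≈ 162.95.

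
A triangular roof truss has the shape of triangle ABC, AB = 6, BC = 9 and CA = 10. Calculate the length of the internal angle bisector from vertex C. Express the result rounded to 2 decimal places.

t_C ≈ 9.00

By the law of cosines, cos C = (BC² + CA² − AB²) / (2·BC·CA) ≈ 0.80556, so ∠C ≈ 36.34°.
The bisector from C has length 2·BC·CA·cos(∠C/2)/(BC+CA) ≈ 9.0014.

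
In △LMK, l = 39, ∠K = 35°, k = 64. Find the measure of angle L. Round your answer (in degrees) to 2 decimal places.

20.46

Law of sines: sin L = l·sin K/k ≈ 0.34952.
Since k ≥ l, only the acute value applies: ∠L ≈ 20.46°.
Then ∠M = 180° − ∠K − ∠L ≈ 124.54°.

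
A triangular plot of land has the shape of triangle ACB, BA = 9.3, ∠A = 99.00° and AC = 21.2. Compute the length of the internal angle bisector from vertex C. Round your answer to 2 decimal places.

22.29

By the law of cosines, CB² = BA² + AC² − 2·BA·AC·cos A = 597.62, so CB ≈ 24.446.
Law of cosines again: cos C = (AC² + CB² − BA²)/(2·AC·CB) ≈ 0.92672, so ∠C ≈ 22.07°.
The bisector from C has length 2·AC·CB·cos(∠C/2)/(AC+CB) ≈ 22.288.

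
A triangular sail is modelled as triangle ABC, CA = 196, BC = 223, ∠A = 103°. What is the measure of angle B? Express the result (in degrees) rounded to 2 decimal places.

Law of sines: sin B = CA·sin A/BC ≈ 0.85640.
Since BC ≥ CA, only the acute value applies: ∠B ≈ 58.91°.
Then ∠C = 180° − ∠A − ∠B ≈ 18.09°.

∠B ≈ 58.91°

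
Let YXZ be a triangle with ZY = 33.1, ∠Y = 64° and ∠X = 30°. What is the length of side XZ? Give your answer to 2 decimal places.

59.50

The third angle is ∠Z = 180° − ∠Y − ∠X = 86.00°.
Law of sines: XZ = ZY·sin Y/sin X ≈ 59.5.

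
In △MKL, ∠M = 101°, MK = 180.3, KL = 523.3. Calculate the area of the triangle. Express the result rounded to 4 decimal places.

area ≈ 40535.3019

Law of sines: sin L = MK·sin M/KL ≈ 0.33821.
Since KL ≥ MK, only the acute value applies: ∠L ≈ 19.77°.
Then ∠K = 180° − ∠M − ∠L ≈ 59.23°.
Law of sines gives LM = KL·sin K/sin M ≈ 458.06.
Area = ½·KL·MK·sin K ≈ 40535.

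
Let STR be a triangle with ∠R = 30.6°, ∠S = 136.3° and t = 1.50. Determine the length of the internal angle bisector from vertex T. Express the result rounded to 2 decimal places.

3.85

The third angle is ∠T = 180° − ∠R − ∠S = 13.10°.
Law of sines: s = t·sin S/sin T ≈ 4.5723.
Law of sines: r = t·sin R/sin T ≈ 3.3689.
The bisector from T has length 2·r·s·cos(∠T/2)/(r+s) ≈ 3.8541.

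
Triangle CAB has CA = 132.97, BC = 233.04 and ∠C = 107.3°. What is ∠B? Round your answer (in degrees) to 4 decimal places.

By the law of cosines, AB² = BC² + CA² − 2·BC·CA·cos C = 90418, so AB ≈ 300.7.
Law of cosines again: cos B = (AB² + BC² − CA²)/(2·AB·BC) ≈ 0.90650, so ∠B ≈ 24.97°.

∠B ≈ 24.9737°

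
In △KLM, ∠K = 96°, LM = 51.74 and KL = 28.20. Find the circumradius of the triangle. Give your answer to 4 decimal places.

26.0125

Law of sines: sin M = KL·sin K/LM ≈ 0.54205.
Since LM ≥ KL, only the acute value applies: ∠M ≈ 32.82°.
Then ∠L = 180° − ∠K − ∠M ≈ 51.18°.
Law of sines gives MK = LM·sin L/sin K ≈ 40.532.
Circumradius = LM/(2 sin K) ≈ 26.012.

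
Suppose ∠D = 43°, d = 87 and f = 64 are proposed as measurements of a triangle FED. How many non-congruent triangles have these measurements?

1

f·sin D = 64·sin(43°) ≈ 43.65.
Since d ≥ f, exactly one triangle exists.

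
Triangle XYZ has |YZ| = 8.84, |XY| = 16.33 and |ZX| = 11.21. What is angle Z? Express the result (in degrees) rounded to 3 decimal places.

108.491

By the law of cosines, cos Z = (|YZ|² + |ZX|² − |XY|²) / (2·|YZ|·|ZX|) ≈ -0.31716, so ∠Z ≈ 108.49°.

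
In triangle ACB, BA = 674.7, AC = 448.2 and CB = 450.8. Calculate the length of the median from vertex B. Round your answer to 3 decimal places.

528.204

Median from B: ½√(2·CB² + 2·BA² − AC²) ≈ 528.2.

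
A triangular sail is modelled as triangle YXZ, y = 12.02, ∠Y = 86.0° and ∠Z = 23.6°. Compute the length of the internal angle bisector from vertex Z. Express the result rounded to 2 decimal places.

The third angle is ∠X = 180° − ∠Z − ∠Y = 70.40°.
Law of sines: x = y·sin X/sin Y ≈ 11.351.
Law of sines: z = y·sin Z/sin Y ≈ 4.8239.
The bisector from Z has length 2·y·x·cos(∠Z/2)/(y+x) ≈ 11.429.

11.43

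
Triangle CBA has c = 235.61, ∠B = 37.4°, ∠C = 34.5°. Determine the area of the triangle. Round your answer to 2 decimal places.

area ≈ 28290.87

The third angle is ∠A = 180° − ∠C − ∠B = 108.10°.
Law of sines: b = c·sin B/sin C ≈ 252.65.
Law of sines: a = c·sin A/sin C ≈ 395.39.
Area = ½·c·b·sin A ≈ 28291.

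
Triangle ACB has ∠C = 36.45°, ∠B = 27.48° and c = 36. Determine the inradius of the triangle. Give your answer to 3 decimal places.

7.637

The third angle is ∠A = 180° − ∠C − ∠B = 116.07°.
Law of sines: a = c·sin A/sin C ≈ 54.429.
Law of sines: b = c·sin B/sin C ≈ 27.96.
Area = ½·c·a·sin B ≈ 452.08.
Semiperimeter s = (54.429+36+27.96)/2 = 59.195.
Inradius = area/s = 452.08/59.195 ≈ 7.6372.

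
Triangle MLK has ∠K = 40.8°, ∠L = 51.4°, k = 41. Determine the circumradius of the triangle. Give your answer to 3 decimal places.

The third angle is ∠M = 180° − ∠L − ∠K = 87.80°.
Law of sines: m = k·sin M/sin K ≈ 62.7.
Law of sines: l = k·sin L/sin K ≈ 49.038.
Circumradius = k/(2 sin K) ≈ 31.373.

R ≈ 31.373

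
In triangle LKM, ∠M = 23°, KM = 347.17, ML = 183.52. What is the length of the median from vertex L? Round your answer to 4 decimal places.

m_L ≈ 71.8578

By the law of cosines, LK² = KM² + ML² − 2·KM·ML·cos M = 36911, so LK ≈ 192.12.
Median from L: ½√(2·ML² + 2·LK² − KM²) ≈ 71.858.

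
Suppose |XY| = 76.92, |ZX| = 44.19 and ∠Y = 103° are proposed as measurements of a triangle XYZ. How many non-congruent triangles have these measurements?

0

|XY|·sin Y = 76.92·sin(103°) ≈ 74.95.
Since ∠Y is not acute, a triangle exists only if |ZX| > |XY|; here |ZX| ≤ |XY|, so there is no triangle.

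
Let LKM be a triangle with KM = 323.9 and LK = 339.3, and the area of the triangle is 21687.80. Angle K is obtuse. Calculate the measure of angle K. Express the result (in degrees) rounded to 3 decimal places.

156.754

From area = ½·LK·KM·sin K, we get sin K = 2·area/(LK·KM) ≈ 0.39469.
Taking the obtuse solution, ∠K ≈ 156.75°.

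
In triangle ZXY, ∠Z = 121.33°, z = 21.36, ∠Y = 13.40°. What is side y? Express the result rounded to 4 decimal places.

The third angle is ∠X = 180° − ∠Y − ∠Z = 45.27°.
Law of sines: y = z·sin Y/sin Z ≈ 5.7951.

5.7951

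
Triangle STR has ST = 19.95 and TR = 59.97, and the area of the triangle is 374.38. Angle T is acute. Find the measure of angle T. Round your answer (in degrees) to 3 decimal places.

∠T ≈ 38.744°

From area = ½·ST·TR·sin T, we get sin T = 2·area/(ST·TR) ≈ 0.62584.
Taking the acute solution, ∠T ≈ 38.74°.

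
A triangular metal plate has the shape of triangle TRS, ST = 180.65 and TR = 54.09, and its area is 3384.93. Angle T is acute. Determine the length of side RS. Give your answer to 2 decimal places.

146.52

From area = ½·ST·TR·sin T, we get sin T = 2·area/(ST·TR) ≈ 0.69283.
Taking the acute solution, ∠T ≈ 43.85°.
Law of cosines then gives RS ≈ 146.52.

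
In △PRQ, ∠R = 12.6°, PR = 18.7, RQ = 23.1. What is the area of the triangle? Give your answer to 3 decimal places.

area ≈ 47.116

Area = ½·PR·RQ·sin R ≈ 47.116.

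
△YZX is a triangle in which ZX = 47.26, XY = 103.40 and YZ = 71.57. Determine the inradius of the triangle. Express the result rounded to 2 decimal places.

Semiperimeter s = (47.26 + 103.4 + 71.57)/2 = 111.11.
Heron's formula: area = √(111.11·63.855·7.715·39.545) ≈ 1471.3.
Inradius = area/s = 1471.3/111.11 ≈ 13.241.

13.24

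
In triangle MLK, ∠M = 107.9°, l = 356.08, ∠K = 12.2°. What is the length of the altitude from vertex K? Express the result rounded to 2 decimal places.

338.84

The third angle is ∠L = 180° − ∠K − ∠M = 59.90°.
Law of sines: m = l·sin M/sin L ≈ 391.66.
Law of sines: k = l·sin K/sin L ≈ 86.977.
Area = ½·l·m·sin K ≈ 14736.
The altitude from K has length 2·area/k ≈ 338.84.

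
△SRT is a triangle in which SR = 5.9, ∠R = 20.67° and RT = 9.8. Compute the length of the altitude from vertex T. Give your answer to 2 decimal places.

3.46

By the law of cosines, TS² = SR² + RT² − 2·SR·RT·cos R = 22.654, so TS ≈ 4.7596.
Area = ½·SR·RT·sin R ≈ 10.205.
The altitude from T has length 2·area/SR ≈ 3.4593.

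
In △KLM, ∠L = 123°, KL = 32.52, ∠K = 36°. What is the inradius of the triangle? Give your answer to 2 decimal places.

The third angle is ∠M = 180° − ∠K − ∠L = 21.00°.
Law of sines: LM = KL·sin K/sin M ≈ 53.338.
Law of sines: MK = KL·sin L/sin M ≈ 76.105.
Area = ½·KL·LM·sin L ≈ 727.36.
Semiperimeter s = (53.338+76.105+32.52)/2 = 80.982.
Inradius = area/s = 727.36/80.982 ≈ 8.9818.

r ≈ 8.98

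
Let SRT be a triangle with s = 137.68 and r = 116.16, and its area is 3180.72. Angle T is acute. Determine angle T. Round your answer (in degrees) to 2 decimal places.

∠T ≈ 23.44°

From area = ½·s·r·sin T, we get sin T = 2·area/(s·r) ≈ 0.39777.
Taking the acute solution, ∠T ≈ 23.44°.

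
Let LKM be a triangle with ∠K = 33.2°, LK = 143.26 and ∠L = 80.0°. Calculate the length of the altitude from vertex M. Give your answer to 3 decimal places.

h_M ≈ 84.049

The third angle is ∠M = 180° − ∠L − ∠K = 66.80°.
Law of sines: KM = LK·sin L/sin M ≈ 153.5.
Law of sines: ML = LK·sin K/sin M ≈ 85.345.
Area = ½·LK·KM·sin K ≈ 6020.4.
The altitude from M has length 2·area/LK ≈ 84.049.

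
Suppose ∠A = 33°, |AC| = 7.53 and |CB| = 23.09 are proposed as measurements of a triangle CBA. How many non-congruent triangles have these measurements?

|AC|·sin A = 7.53·sin(33°) ≈ 4.101.
Since |CB| ≥ |AC|, exactly one triangle exists.

1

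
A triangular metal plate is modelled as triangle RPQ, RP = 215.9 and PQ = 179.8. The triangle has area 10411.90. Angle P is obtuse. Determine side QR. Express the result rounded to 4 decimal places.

380.0822

From area = ½·RP·PQ·sin P, we get sin P = 2·area/(RP·PQ) ≈ 0.53644.
Taking the obtuse solution, ∠P ≈ 147.56°.
Law of cosines then gives QR ≈ 380.08.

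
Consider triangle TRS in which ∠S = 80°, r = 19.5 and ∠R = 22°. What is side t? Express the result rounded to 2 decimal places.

The third angle is ∠T = 180° − ∠R − ∠S = 78.00°.
Law of sines: t = r·sin T/sin R ≈ 50.917.

50.92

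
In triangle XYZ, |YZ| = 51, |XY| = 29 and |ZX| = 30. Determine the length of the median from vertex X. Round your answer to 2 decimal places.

Median from X: ½√(2·|ZX|² + 2·|XY|² − |YZ|²) ≈ 14.841.

m_X ≈ 14.84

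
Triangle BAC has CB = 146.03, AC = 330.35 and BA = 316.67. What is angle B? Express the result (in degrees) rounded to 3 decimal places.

By the law of cosines, cos B = (CB² + BA² − AC²) / (2·CB·BA) ≈ 0.13487, so ∠B ≈ 82.25°.

82.249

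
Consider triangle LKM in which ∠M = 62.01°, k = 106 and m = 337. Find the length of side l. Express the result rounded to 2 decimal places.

Law of sines: sin K = k·sin M/m ≈ 0.27775.
Since m ≥ k, only the acute value applies: ∠K ≈ 16.13°.
Then ∠L = 180° − ∠M − ∠K ≈ 101.86°.
Law of sines gives l = m·sin L/sin M ≈ 373.49.

373.49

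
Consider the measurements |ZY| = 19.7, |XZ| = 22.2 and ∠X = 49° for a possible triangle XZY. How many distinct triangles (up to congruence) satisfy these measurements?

|XZ|·sin X = 22.2·sin(49°) ≈ 16.75.
Since |XZ| sin X < |ZY| < |XZ| (16.75 < 19.7 < 22.2), two triangles exist.

2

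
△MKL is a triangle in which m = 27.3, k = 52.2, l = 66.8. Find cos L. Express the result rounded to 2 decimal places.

By the law of cosines, cos L = (m² + k² − l²) / (2·m·k) ≈ -0.34809, so ∠L ≈ 110.37°.

-0.35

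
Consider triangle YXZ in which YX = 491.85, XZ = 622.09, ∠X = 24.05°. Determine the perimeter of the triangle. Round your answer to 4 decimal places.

perimeter ≈ 1378.6771

By the law of cosines, ZY² = YX² + XZ² − 2·YX·XZ·cos X = 70086, so ZY ≈ 264.74.
Semiperimeter s = (622.09+264.74+491.85)/2 = 689.34.
Perimeter = 622.09 + 264.74 + 491.85 = 1378.7.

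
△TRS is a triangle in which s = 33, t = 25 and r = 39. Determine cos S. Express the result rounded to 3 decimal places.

By the law of cosines, cos S = (t² + r² − s²) / (2·t·r) ≈ 0.54205, so ∠S ≈ 57.18°.

cos S ≈ 0.542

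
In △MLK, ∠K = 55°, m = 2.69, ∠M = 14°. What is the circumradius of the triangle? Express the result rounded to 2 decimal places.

5.56

The third angle is ∠L = 180° − ∠K − ∠M = 111.00°.
Law of sines: l = m·sin L/sin M ≈ 10.381.
Law of sines: k = m·sin K/sin M ≈ 9.1084.
Circumradius = m/(2 sin M) ≈ 5.5596.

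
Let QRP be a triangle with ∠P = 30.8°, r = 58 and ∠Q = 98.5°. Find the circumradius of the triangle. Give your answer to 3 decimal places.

The third angle is ∠R = 180° − ∠P − ∠Q = 50.70°.
Law of sines: q = r·sin Q/sin R ≈ 74.128.
Law of sines: p = r·sin P/sin R ≈ 38.378.
Circumradius = r/(2 sin R) ≈ 37.475.

37.475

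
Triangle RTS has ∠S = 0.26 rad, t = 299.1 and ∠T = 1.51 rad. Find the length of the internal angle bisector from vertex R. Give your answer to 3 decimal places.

94.817

The third angle is ∠R = π − ∠T − ∠S = 1.372 rad.
Law of sines: r = t·sin R/sin T ≈ 293.73.
Law of sines: s = t·sin S/sin T ≈ 77.035.
The bisector from R has length 2·t·s·cos(∠R/2)/(t+s) ≈ 94.817.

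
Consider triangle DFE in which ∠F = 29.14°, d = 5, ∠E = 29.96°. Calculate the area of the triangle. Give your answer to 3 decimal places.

3.543

The third angle is ∠D = 180° − ∠F − ∠E = 120.90°.
Law of sines: f = d·sin F/sin D ≈ 2.8375.
Law of sines: e = d·sin E/sin D ≈ 2.91.
Area = ½·d·f·sin E ≈ 3.5425.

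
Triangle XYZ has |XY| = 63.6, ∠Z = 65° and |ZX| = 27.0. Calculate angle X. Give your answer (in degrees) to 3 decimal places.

Law of sines: sin Y = |ZX|·sin Z/|XY| ≈ 0.38475.
Since |XY| ≥ |ZX|, only the acute value applies: ∠Y ≈ 22.63°.
Then ∠X = 180° − ∠Z − ∠Y ≈ 92.37°.

∠X ≈ 92.372°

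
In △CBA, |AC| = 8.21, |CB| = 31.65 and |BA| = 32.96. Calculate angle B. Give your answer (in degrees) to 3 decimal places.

By the law of cosines, cos B = (|CB|² + |BA|² − |AC|²) / (2·|CB|·|BA|) ≈ 0.96852, so ∠B ≈ 14.42°.

∠B ≈ 14.416°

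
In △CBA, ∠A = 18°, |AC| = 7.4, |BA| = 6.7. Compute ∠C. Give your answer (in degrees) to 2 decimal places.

∠C ≈ 63.60°

By the law of cosines, |CB|² = |BA|² + |AC|² − 2·|BA|·|AC|·cos A = 5.3432, so |CB| ≈ 2.3115.
Law of cosines again: cos C = (|AC|² + |CB|² − |BA|²)/(2·|AC|·|CB|) ≈ 0.44469, so ∠C ≈ 63.60°.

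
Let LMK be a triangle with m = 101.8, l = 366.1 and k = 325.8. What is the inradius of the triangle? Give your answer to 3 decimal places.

r ≈ 40.303

Semiperimeter s = (366.1 + 101.8 + 325.8)/2 = 396.85.
Heron's formula: area = √(396.85·30.75·295.05·71.05) ≈ 15994.
Inradius = area/s = 15994/396.85 ≈ 40.303.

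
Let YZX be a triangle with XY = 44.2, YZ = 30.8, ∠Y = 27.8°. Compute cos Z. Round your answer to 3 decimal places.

-0.373

By the law of cosines, ZX² = XY² + YZ² − 2·XY·YZ·cos Y = 493.81, so ZX ≈ 22.222.
Law of cosines again: cos Z = (YZ² + ZX² − XY²)/(2·YZ·ZX) ≈ -0.37344, so ∠Z ≈ 111.93°.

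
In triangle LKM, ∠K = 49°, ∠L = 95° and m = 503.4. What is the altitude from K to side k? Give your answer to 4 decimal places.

501.4844

The third angle is ∠M = 180° − ∠L − ∠K = 36.00°.
Law of sines: l = m·sin L/sin M ≈ 853.18.
Law of sines: k = m·sin K/sin M ≈ 646.36.
Area = ½·m·l·sin K ≈ 1.6207e+05.
The altitude from K has length 2·area/k ≈ 501.48.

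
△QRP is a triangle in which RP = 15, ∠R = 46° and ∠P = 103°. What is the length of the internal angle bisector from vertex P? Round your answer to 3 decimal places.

The third angle is ∠Q = 180° − ∠R − ∠P = 31.00°.
Law of sines: PQ = RP·sin R/sin Q ≈ 20.95.
Law of sines: QR = RP·sin P/sin Q ≈ 28.378.
The bisector from P has length 2·RP·PQ·cos(∠P/2)/(RP+PQ) ≈ 10.883.

10.883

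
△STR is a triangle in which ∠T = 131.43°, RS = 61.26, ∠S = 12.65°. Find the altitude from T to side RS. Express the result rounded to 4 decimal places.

h_T ≈ 10.4971

The third angle is ∠R = 180° − ∠S − ∠T = 35.92°.
Law of sines: TR = RS·sin S/sin T ≈ 17.893.
Law of sines: ST = RS·sin R/sin T ≈ 47.933.
Area = ½·RS·TR·sin R ≈ 321.53.
The altitude from T has length 2·area/RS ≈ 10.497.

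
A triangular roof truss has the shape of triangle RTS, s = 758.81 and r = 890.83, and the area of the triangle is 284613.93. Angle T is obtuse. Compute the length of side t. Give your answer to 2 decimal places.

1448.63

From area = ½·s·r·sin T, we get sin T = 2·area/(s·r) ≈ 0.84209.
Taking the obtuse solution, ∠T ≈ 122.64°.
Law of cosines then gives t ≈ 1448.6.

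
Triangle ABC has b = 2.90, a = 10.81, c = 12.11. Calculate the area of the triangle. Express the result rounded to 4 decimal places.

Semiperimeter s = (10.81 + 2.9 + 12.11)/2 = 12.91.
Heron's formula: area = √(12.91·2.1·10.01·0.8) ≈ 14.734.

14.7345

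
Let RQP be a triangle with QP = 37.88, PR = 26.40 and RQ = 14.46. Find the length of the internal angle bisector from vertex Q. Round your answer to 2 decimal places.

t_Q ≈ 20.21

By the law of cosines, cos Q = (RQ² + QP² − PR²) / (2·RQ·QP) ≈ 0.86448, so ∠Q ≈ 30.18°.
The bisector from Q has length 2·RQ·QP·cos(∠Q/2)/(RQ+QP) ≈ 20.209.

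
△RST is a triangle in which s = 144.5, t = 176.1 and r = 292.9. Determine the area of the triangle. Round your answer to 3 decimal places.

Semiperimeter p = (292.9 + 144.5 + 176.1)/2 = 306.75.
Heron's formula: area = √(306.75·13.85·162.25·130.65) ≈ 9490.

area ≈ 9489.957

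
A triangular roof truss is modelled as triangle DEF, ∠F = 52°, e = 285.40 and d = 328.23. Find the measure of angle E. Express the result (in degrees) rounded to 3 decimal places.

55.856

By the law of cosines, f² = d² + e² − 2·d·e·cos F = 73842, so f ≈ 271.74.
Law of cosines again: cos E = (f² + d² − e²)/(2·f·d) ≈ 0.56128, so ∠E ≈ 55.86°.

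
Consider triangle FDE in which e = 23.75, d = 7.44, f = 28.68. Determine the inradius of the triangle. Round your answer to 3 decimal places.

Semiperimeter s = (28.68 + 7.44 + 23.75)/2 = 29.935.
Heron's formula: area = √(29.935·1.255·22.495·6.185) ≈ 72.298.
Inradius = area/s = 72.298/29.935 ≈ 2.4152.

2.415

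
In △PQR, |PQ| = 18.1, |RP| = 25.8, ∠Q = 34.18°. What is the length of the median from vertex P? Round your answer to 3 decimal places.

Law of sines: sin R = |PQ|·sin Q/|RP| ≈ 0.39413.
Since |RP| ≥ |PQ|, only the acute value applies: ∠R ≈ 23.21°.
Then ∠P = 180° − ∠Q − ∠R ≈ 122.61°.
Law of sines gives |QR| = |RP|·sin P/sin Q ≈ 38.685.
Median from P: ½√(2·|RP|² + 2·|PQ|² − |QR|²) ≈ 11.067.

11.067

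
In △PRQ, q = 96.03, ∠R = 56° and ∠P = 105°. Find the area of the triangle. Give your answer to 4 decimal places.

area ≈ 11341.2242

The third angle is ∠Q = 180° − ∠P − ∠R = 19.00°.
Law of sines: p = q·sin P/sin Q ≈ 284.91.
Law of sines: r = q·sin R/sin Q ≈ 244.53.
Area = ½·q·p·sin R ≈ 11341.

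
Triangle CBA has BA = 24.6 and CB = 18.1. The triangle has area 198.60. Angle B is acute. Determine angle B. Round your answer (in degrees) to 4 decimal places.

63.1336

From area = ½·CB·BA·sin B, we get sin B = 2·area/(CB·BA) ≈ 0.89206.
Taking the acute solution, ∠B ≈ 63.13°.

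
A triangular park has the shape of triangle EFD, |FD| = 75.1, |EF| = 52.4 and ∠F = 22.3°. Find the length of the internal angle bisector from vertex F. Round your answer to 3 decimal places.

By the law of cosines, |DE|² = |EF|² + |FD|² − 2·|EF|·|FD|·cos F = 1103.9, so |DE| ≈ 33.225.
The bisector from F has length 2·|EF|·|FD|·cos(∠F/2)/(|EF|+|FD|) ≈ 60.564.

t_F ≈ 60.564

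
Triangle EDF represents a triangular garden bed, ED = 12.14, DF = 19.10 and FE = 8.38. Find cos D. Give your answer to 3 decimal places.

By the law of cosines, cos D = (ED² + DF² − FE²) / (2·ED·DF) ≈ 0.95303, so ∠D ≈ 17.63°.

cos D ≈ 0.953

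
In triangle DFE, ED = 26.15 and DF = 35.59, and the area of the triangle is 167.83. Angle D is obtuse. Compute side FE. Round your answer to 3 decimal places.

From area = ½·ED·DF·sin D, we get sin D = 2·area/(ED·DF) ≈ 0.36066.
Taking the obtuse solution, ∠D ≈ 158.86°.
Law of cosines then gives FE ≈ 60.717.

60.717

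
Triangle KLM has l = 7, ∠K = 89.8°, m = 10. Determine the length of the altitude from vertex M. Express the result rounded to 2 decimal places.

By the law of cosines, k² = l² + m² − 2·l·m·cos K = 148.51, so k ≈ 12.187.
Area = ½·l·m·sin K ≈ 35.
The altitude from M has length 2·area/m ≈ 7.

h_M ≈ 7.00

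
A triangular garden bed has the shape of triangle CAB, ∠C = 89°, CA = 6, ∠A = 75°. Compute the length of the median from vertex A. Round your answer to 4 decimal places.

m_A ≈ 12.0134

The third angle is ∠B = 180° − ∠C − ∠A = 16.00°.
Law of sines: AB = CA·sin C/sin B ≈ 21.764.
Law of sines: BC = CA·sin A/sin B ≈ 21.026.
Median from A: ½√(2·CA² + 2·AB² − BC²) ≈ 12.013.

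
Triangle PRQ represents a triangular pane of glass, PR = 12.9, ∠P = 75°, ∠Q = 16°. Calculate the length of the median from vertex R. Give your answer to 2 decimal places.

m_R ≈ 23.61

The third angle is ∠R = 180° − ∠Q − ∠P = 89.00°.
Law of sines: RQ = PR·sin P/sin Q ≈ 45.206.
Law of sines: QP = PR·sin R/sin Q ≈ 46.793.
Median from R: ½√(2·PR² + 2·RQ² − QP²) ≈ 23.613.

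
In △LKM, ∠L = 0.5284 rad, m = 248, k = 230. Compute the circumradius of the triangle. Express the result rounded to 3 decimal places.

R ≈ 124.989

By the law of cosines, l² = k² + m² − 2·k·m·cos L = 15883, so l ≈ 126.03.
Area = ½·k·m·sin L ≈ 14378.
Circumradius = l/(2 sin L) ≈ 124.99.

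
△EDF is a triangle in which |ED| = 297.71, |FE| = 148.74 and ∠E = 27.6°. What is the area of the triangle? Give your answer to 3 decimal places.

Area = ½·|FE|·|ED|·sin E ≈ 10258.

area ≈ 10257.695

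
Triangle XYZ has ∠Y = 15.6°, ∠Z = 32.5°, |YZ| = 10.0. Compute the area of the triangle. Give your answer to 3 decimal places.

The third angle is ∠X = 180° − ∠Y − ∠Z = 131.90°.
Law of sines: |ZX| = |YZ|·sin Y/sin X ≈ 3.613.
Law of sines: |XY| = |YZ|·sin Z/sin X ≈ 7.2187.
Area = ½·|YZ|·|ZX|·sin Z ≈ 9.7063.

area ≈ 9.706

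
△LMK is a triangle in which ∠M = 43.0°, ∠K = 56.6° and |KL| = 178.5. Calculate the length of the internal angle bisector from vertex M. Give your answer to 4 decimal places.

The third angle is ∠L = 180° − ∠M − ∠K = 80.40°.
Law of sines: |MK| = |KL|·sin L/sin M ≈ 258.07.
Law of sines: |LM| = |KL|·sin K/sin M ≈ 218.51.
The bisector from M has length 2·|LM|·|MK|·cos(∠M/2)/(|LM|+|MK|) ≈ 220.18.

t_M ≈ 220.1773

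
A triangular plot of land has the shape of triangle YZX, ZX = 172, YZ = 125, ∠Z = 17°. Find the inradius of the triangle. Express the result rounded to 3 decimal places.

r ≈ 17.416

By the law of cosines, XY² = YZ² + ZX² − 2·YZ·ZX·cos Z = 4087.9, so XY ≈ 63.937.
Area = ½·YZ·ZX·sin Z ≈ 3143.
Semiperimeter s = (172+63.937+125)/2 = 180.47.
Inradius = area/s = 3143/180.47 ≈ 17.416.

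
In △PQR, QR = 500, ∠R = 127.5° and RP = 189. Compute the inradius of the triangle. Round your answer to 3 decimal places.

By the law of cosines, PQ² = QR² + RP² − 2·QR·RP·cos R = 4.0078e+05, so PQ ≈ 633.07.
Area = ½·QR·RP·sin R ≈ 37486.
Semiperimeter s = (500+189+633.07)/2 = 661.03.
Inradius = area/s = 37486/661.03 ≈ 56.708.

r ≈ 56.708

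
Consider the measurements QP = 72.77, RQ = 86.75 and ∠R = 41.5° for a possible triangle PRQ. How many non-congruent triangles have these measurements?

2

RQ·sin R = 86.75·sin(41.5°) ≈ 57.48.
Since RQ sin R < QP < RQ (57.48 < 72.77 < 86.75), two triangles exist.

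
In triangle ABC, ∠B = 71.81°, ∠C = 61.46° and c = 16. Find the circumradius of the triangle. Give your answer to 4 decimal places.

The third angle is ∠A = 180° − ∠B − ∠C = 46.73°.
Law of sines: a = c·sin A/sin C ≈ 13.262.
Law of sines: b = c·sin B/sin C ≈ 17.303.
Circumradius = c/(2 sin C) ≈ 9.1066.

R ≈ 9.1066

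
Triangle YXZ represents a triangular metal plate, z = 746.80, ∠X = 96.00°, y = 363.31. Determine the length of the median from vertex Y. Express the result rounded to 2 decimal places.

By the law of cosines, x² = z² + y² − 2·z·y·cos X = 7.4643e+05, so x ≈ 863.96.
Median from Y: ½√(2·x² + 2·z² − y²) ≈ 786.81.

m_Y ≈ 786.81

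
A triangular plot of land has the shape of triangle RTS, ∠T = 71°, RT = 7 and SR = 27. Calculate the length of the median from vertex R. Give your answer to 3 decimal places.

Law of sines: sin S = RT·sin T/SR ≈ 0.24513.
Since SR ≥ RT, only the acute value applies: ∠S ≈ 14.19°.
Then ∠R = 180° − ∠T − ∠S ≈ 94.81°.
Law of sines gives TS = SR·sin R/sin T ≈ 28.455.
Median from R: ½√(2·SR² + 2·RT² − TS²) ≈ 13.659.

m_R ≈ 13.659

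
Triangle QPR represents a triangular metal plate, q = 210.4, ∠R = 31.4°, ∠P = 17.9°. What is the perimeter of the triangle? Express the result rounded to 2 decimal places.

The third angle is ∠Q = 180° − ∠P − ∠R = 130.70°.
Law of sines: p = q·sin P/sin Q ≈ 85.299.
Law of sines: r = q·sin R/sin Q ≈ 144.59.
Semiperimeter s = (210.4+85.299+144.59)/2 = 220.15.
Perimeter = 210.4 + 85.299 + 144.59 = 440.29.

440.29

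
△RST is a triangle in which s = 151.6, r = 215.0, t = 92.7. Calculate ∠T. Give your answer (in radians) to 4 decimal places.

0.3768

By the law of cosines, cos T = (r² + s² − t²) / (2·r·s) ≈ 0.92984, so ∠T ≈ 0.377 rad.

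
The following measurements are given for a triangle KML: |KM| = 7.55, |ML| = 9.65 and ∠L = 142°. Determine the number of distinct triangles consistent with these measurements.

0

|ML|·sin L = 9.65·sin(142°) ≈ 5.941.
Since ∠L is not acute, a triangle exists only if |KM| > |ML|; here |KM| ≤ |ML|, so there is no triangle.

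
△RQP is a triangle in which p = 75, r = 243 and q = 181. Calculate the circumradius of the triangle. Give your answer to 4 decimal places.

187.3058

By the law of cosines, cos R = (q² + p² − r²) / (2·q·p) ≈ -0.76107, so ∠R ≈ 139.56°.
Circumradius = r/(2 sin R) ≈ 187.31.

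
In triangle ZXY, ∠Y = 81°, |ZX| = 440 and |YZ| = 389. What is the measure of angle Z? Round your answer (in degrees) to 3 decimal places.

∠Z ≈ 38.167°

Law of sines: sin X = |YZ|·sin Y/|ZX| ≈ 0.87321.
Since |ZX| ≥ |YZ|, only the acute value applies: ∠X ≈ 60.83°.
Then ∠Z = 180° − ∠Y − ∠X ≈ 38.17°.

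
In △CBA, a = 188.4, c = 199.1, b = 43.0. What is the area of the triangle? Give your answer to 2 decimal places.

Semiperimeter s = (199.1 + 43 + 188.4)/2 = 215.25.
Heron's formula: area = √(215.25·16.15·172.25·26.85) ≈ 4009.7.

area ≈ 4009.68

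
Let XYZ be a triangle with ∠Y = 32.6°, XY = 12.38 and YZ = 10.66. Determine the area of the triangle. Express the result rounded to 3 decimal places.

Area = ½·XY·YZ·sin Y ≈ 35.551.

35.551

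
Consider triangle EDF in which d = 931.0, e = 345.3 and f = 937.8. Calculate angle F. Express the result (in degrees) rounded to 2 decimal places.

∠F ≈ 80.46°

By the law of cosines, cos F = (e² + d² − f²) / (2·e·d) ≈ 0.16568, so ∠F ≈ 80.46°.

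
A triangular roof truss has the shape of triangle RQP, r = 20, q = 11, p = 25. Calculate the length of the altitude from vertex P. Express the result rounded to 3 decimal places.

8.551

Semiperimeter s = (20 + 11 + 25)/2 = 28.
Heron's formula: area = √(28·8·17·3) ≈ 106.88.
The altitude from P has length 2·area/p ≈ 8.5506.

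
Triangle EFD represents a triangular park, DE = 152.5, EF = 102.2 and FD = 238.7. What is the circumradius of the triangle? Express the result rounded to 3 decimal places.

179.442

By the law of cosines, cos E = (DE² + EF² − FD²) / (2·DE·EF) ≈ -0.74674, so ∠E ≈ 2.414 rad.
Circumradius = FD/(2 sin E) ≈ 179.44.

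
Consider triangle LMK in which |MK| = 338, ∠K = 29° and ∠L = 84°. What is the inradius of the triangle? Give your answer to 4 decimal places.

62.8539

The third angle is ∠M = 180° − ∠K − ∠L = 67.00°.
Law of sines: |KL| = |MK|·sin M/sin L ≈ 312.84.
Law of sines: |LM| = |MK|·sin K/sin L ≈ 164.77.
Area = ½·|MK|·|KL|·sin K ≈ 25632.
Semiperimeter s = (338+312.84+164.77)/2 = 407.81.
Inradius = area/s = 25632/407.81 ≈ 62.854.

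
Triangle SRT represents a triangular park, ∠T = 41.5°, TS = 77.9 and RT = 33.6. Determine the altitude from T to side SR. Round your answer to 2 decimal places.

h_T ≈ 30.30

By the law of cosines, SR² = RT² + TS² − 2·RT·TS·cos T = 3276.7, so SR ≈ 57.242.
Area = ½·RT·TS·sin T ≈ 867.18.
The altitude from T has length 2·area/SR ≈ 30.299.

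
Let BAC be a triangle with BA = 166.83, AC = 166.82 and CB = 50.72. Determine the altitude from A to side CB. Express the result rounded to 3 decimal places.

h_A ≈ 164.886

Semiperimeter s = (166.82 + 50.72 + 166.83)/2 = 192.19.
Heron's formula: area = √(192.19·25.365·141.47·25.355) ≈ 4181.5.
The altitude from A has length 2·area/CB ≈ 164.89.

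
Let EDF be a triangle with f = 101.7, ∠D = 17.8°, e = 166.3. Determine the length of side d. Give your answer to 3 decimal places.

By the law of cosines, d² = f² + e² − 2·f·e·cos D = 5792.4, so d ≈ 76.108.

76.108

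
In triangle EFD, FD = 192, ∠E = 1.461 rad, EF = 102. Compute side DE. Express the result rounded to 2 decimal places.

174.23

Law of sines: sin D = EF·sin E/FD ≈ 0.52805.
Since FD ≥ EF, only the acute value applies: ∠D ≈ 0.556 rad.
Then ∠F = π − ∠E − ∠D ≈ 1.124 rad.
Law of sines gives DE = FD·sin F/sin E ≈ 174.23.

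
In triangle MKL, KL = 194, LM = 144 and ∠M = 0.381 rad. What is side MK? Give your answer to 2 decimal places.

Law of sines: sin K = LM·sin M/KL ≈ 0.27601.
Since KL ≥ LM, only the acute value applies: ∠K ≈ 0.280 rad.
Then ∠L = π − ∠M − ∠K ≈ 2.481 rad.
Law of sines gives MK = KL·sin L/sin M ≈ 320.14.

320.14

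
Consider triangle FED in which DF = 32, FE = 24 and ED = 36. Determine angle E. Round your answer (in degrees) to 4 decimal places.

∠E ≈ 60.6107°

By the law of cosines, cos E = (FE² + ED² − DF²) / (2·FE·ED) ≈ 0.49074, so ∠E ≈ 60.61°.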